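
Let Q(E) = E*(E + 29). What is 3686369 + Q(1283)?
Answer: 5369665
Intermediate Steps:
Q(E) = E*(29 + E)
3686369 + Q(1283) = 3686369 + 1283*(29 + 1283) = 3686369 + 1283*1312 = 3686369 + 1683296 = 5369665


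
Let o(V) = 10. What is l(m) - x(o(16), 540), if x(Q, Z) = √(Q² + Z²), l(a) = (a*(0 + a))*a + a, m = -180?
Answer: -5832180 - 10*√2917 ≈ -5.8327e+6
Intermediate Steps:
l(a) = a + a³ (l(a) = (a*a)*a + a = a²*a + a = a³ + a = a + a³)
l(m) - x(o(16), 540) = (-180 + (-180)³) - √(10² + 540²) = (-180 - 5832000) - √(100 + 291600) = -5832180 - √291700 = -5832180 - 10*√2917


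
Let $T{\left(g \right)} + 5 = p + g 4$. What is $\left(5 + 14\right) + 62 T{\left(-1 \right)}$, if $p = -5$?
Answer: $-849$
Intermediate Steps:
$T{\left(g \right)} = -10 + 4 g$ ($T{\left(g \right)} = -5 + \left(-5 + g 4\right) = -5 + \left(-5 + 4 g\right) = -10 + 4 g$)
$\left(5 + 14\right) + 62 T{\left(-1 \right)} = \left(5 + 14\right) + 62 \left(-10 + 4 \left(-1\right)\right) = 19 + 62 \left(-10 - 4\right) = 19 + 62 \left(-14\right) = 19 - 868 = -849$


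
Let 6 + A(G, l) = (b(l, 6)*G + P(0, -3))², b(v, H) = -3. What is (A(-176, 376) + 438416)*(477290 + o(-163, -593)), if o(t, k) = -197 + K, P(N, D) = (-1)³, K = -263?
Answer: 341476559370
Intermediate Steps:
P(N, D) = -1
A(G, l) = -6 + (-1 - 3*G)² (A(G, l) = -6 + (-3*G - 1)² = -6 + (-1 - 3*G)²)
o(t, k) = -460 (o(t, k) = -197 - 263 = -460)
(A(-176, 376) + 438416)*(477290 + o(-163, -593)) = ((-6 + (1 + 3*(-176))²) + 438416)*(477290 - 460) = ((-6 + (1 - 528)²) + 438416)*476830 = ((-6 + (-527)²) + 438416)*476830 = ((-6 + 277729) + 438416)*476830 = (277723 + 438416)*476830 = 716139*476830 = 341476559370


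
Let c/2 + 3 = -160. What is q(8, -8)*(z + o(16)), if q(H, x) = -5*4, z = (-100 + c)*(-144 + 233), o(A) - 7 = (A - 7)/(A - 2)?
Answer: 5306890/7 ≈ 7.5813e+5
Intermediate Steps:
c = -326 (c = -6 + 2*(-160) = -6 - 320 = -326)
o(A) = 7 + (-7 + A)/(-2 + A) (o(A) = 7 + (A - 7)/(A - 2) = 7 + (-7 + A)/(-2 + A))
z = -37914 (z = (-100 - 326)*(-144 + 233) = -426*89 = -37914)
q(H, x) = -20
q(8, -8)*(z + o(16)) = -20*(-37914 + (-21 + 8*16)/(-2 + 16)) = -20*(-37914 + (-21 + 128)/14) = -20*(-37914 + (1/14)*107) = -20*(-37914 + 107/14) = -20*(-530689/14) = 5306890/7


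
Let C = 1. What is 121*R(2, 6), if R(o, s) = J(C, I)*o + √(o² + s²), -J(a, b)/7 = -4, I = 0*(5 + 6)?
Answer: 6776 + 242*√10 ≈ 7541.3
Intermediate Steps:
I = 0 (I = 0*11 = 0)
J(a, b) = 28 (J(a, b) = -7*(-4) = 28)
R(o, s) = √(o² + s²) + 28*o (R(o, s) = 28*o + √(o² + s²) = √(o² + s²) + 28*o)
121*R(2, 6) = 121*(√(2² + 6²) + 28*2) = 121*(√(4 + 36) + 56) = 121*(√40 + 56) = 121*(2*√10 + 56) = 121*(56 + 2*√10) = 6776 + 242*√10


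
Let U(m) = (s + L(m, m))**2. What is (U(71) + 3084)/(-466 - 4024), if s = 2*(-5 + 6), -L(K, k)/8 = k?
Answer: -32344/449 ≈ -72.036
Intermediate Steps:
L(K, k) = -8*k
s = 2 (s = 2*1 = 2)
U(m) = (2 - 8*m)**2
(U(71) + 3084)/(-466 - 4024) = (4*(-1 + 4*71)**2 + 3084)/(-466 - 4024) = (4*(-1 + 284)**2 + 3084)/(-4490) = (4*283**2 + 3084)*(-1/4490) = (4*80089 + 3084)*(-1/4490) = (320356 + 3084)*(-1/4490) = 323440*(-1/4490) = -32344/449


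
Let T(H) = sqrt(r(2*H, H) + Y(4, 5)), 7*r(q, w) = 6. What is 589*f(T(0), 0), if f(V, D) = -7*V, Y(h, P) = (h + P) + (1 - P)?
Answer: -589*sqrt(287) ≈ -9978.3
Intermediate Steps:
r(q, w) = 6/7 (r(q, w) = (1/7)*6 = 6/7)
Y(h, P) = 1 + h (Y(h, P) = (P + h) + (1 - P) = 1 + h)
T(H) = sqrt(287)/7 (T(H) = sqrt(6/7 + (1 + 4)) = sqrt(6/7 + 5) = sqrt(41/7) = sqrt(287)/7)
589*f(T(0), 0) = 589*(-sqrt(287)) = -589*sqrt(287)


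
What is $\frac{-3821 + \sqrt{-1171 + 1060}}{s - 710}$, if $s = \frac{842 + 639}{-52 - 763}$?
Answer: $\frac{3114115}{580131} - \frac{815 i \sqrt{111}}{580131} \approx 5.368 - 0.014801 i$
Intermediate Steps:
$s = - \frac{1481}{815}$ ($s = \frac{1481}{-815} = 1481 \left(- \frac{1}{815}\right) = - \frac{1481}{815} \approx -1.8172$)
$\frac{-3821 + \sqrt{-1171 + 1060}}{s - 710} = \frac{-3821 + \sqrt{-1171 + 1060}}{- \frac{1481}{815} - 710} = \frac{-3821 + \sqrt{-111}}{- \frac{1481}{815} - 710} = \frac{-3821 + i \sqrt{111}}{- \frac{1481}{815} - 710} = \frac{-3821 + i \sqrt{111}}{- \frac{580131}{815}} = \left(-3821 + i \sqrt{111}\right) \left(- \frac{815}{580131}\right) = \frac{3114115}{580131} - \frac{815 i \sqrt{111}}{580131}$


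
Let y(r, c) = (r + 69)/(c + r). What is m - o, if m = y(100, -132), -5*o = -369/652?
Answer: -140687/26080 ≈ -5.3944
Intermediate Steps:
o = 369/3260 (o = -(-369)/(5*652) = -(-369)/3260 = -⅕*(-369/652) = 369/3260 ≈ 0.11319)
y(r, c) = (69 + r)/(c + r)
m = -169/32 (m = (69 + 100)/(-132 + 100) = 169/(-32) = -1/32*169 = -169/32 ≈ -5.2813)
m - o = -169/32 - 1*369/3260 = -169/32 - 369/3260 = -140687/26080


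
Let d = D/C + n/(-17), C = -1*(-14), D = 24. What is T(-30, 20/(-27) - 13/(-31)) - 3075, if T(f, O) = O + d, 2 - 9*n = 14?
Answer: -306132676/99603 ≈ -3073.5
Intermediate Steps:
n = -4/3 (n = 2/9 - ⅑*14 = 2/9 - 14/9 = -4/3 ≈ -1.3333)
C = 14
d = 640/357 (d = 24/14 - 4/3/(-17) = 24*(1/14) - 4/3*(-1/17) = 12/7 + 4/51 = 640/357 ≈ 1.7927)
T(f, O) = 640/357 + O (T(f, O) = O + 640/357 = 640/357 + O)
T(-30, 20/(-27) - 13/(-31)) - 3075 = (640/357 + (20/(-27) - 13/(-31))) - 3075 = (640/357 + (20*(-1/27) - 13*(-1/31))) - 3075 = (640/357 + (-20/27 + 13/31)) - 3075 = (640/357 - 269/837) - 3075 = 146549/99603 - 3075 = -306132676/99603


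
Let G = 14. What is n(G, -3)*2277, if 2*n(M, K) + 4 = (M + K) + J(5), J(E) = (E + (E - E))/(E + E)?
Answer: 34155/4 ≈ 8538.8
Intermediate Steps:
J(E) = 1/2 (J(E) = (E + 0)/((2*E)) = E*(1/(2*E)) = 1/2)
n(M, K) = -7/4 + K/2 + M/2 (n(M, K) = -2 + ((M + K) + 1/2)/2 = -2 + ((K + M) + 1/2)/2 = -2 + (1/2 + K + M)/2 = -2 + (1/4 + K/2 + M/2) = -7/4 + K/2 + M/2)
n(G, -3)*2277 = (-7/4 + (1/2)*(-3) + (1/2)*14)*2277 = (-7/4 - 3/2 + 7)*2277 = (15/4)*2277 = 34155/4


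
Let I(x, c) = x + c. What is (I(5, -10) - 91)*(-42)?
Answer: 4032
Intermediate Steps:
I(x, c) = c + x
(I(5, -10) - 91)*(-42) = ((-10 + 5) - 91)*(-42) = (-5 - 91)*(-42) = -96*(-42) = 4032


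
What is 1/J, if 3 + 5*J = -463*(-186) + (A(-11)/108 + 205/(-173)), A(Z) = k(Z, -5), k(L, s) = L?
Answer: 93420/1608948617 ≈ 5.8063e-5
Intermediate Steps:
A(Z) = Z
J = 1608948617/93420 (J = -3/5 + (-463*(-186) + (-11/108 + 205/(-173)))/5 = -3/5 + (86118 + (-11*1/108 + 205*(-1/173)))/5 = -3/5 + (86118 + (-11/108 - 205/173))/5 = -3/5 + (86118 - 24043/18684)/5 = -3/5 + (1/5)*(1609004669/18684) = -3/5 + 1609004669/93420 = 1608948617/93420 ≈ 17223.)
1/J = 1/(1608948617/93420) = 93420/1608948617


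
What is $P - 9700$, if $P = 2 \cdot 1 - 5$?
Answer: $-9703$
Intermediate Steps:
$P = -3$ ($P = 2 - 5 = -3$)
$P - 9700 = -3 - 9700 = -9703$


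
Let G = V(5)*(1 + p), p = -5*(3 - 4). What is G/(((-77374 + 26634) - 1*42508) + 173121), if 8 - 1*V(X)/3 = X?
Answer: 54/79873 ≈ 0.00067607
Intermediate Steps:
V(X) = 24 - 3*X
p = 5 (p = -5*(-1) = 5)
G = 54 (G = (24 - 3*5)*(1 + 5) = (24 - 15)*6 = 9*6 = 54)
G/(((-77374 + 26634) - 1*42508) + 173121) = 54/(((-77374 + 26634) - 1*42508) + 173121) = 54/((-50740 - 42508) + 173121) = 54/(-93248 + 173121) = 54/79873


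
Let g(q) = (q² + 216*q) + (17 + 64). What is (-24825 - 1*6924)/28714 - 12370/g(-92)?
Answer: -4428743/325243478 ≈ -0.013617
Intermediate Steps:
g(q) = 81 + q² + 216*q (g(q) = (q² + 216*q) + 81 = 81 + q² + 216*q)
(-24825 - 1*6924)/28714 - 12370/g(-92) = (-24825 - 1*6924)/28714 - 12370/(81 + (-92)² + 216*(-92)) = (-24825 - 6924)*(1/28714) - 12370/(81 + 8464 - 19872) = -31749*1/28714 - 12370/(-11327) = -31749/28714 - 12370*(-1/11327) = -31749/28714 + 12370/11327 = -4428743/325243478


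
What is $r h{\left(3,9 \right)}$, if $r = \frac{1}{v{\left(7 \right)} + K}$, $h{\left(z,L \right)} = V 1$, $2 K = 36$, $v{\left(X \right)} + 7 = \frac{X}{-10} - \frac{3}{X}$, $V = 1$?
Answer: $\frac{70}{691} \approx 0.1013$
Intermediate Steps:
$v{\left(X \right)} = -7 - \frac{3}{X} - \frac{X}{10}$ ($v{\left(X \right)} = -7 + \left(\frac{X}{-10} - \frac{3}{X}\right) = -7 + \left(X \left(- \frac{1}{10}\right) - \frac{3}{X}\right) = -7 - \left(\frac{3}{X} + \frac{X}{10}\right) = -7 - \frac{3}{X} - \frac{X}{10}$)
$K = 18$ ($K = \frac{1}{2} \cdot 36 = 18$)
$h{\left(z,L \right)} = 1$ ($h{\left(z,L \right)} = 1 \cdot 1 = 1$)
$r = \frac{70}{691}$ ($r = \frac{1}{\left(-7 - \frac{3}{7} - \frac{7}{10}\right) + 18} = \frac{1}{- \frac{569}{70} + 18} = \frac{1}{\frac{691}{70}} = \frac{70}{691} \approx 0.1013$)
$r h{\left(3,9 \right)} = \frac{70}{691} \cdot 1 = \frac{70}{691}$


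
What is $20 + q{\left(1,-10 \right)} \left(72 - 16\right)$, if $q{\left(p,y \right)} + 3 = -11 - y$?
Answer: $-204$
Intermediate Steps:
$q{\left(p,y \right)} = -14 - y$ ($q{\left(p,y \right)} = -3 - \left(11 + y\right) = -14 - y$)
$20 + q{\left(1,-10 \right)} \left(72 - 16\right) = 20 + \left(-14 - -10\right) \left(72 - 16\right) = 20 + \left(-14 + 10\right) \left(72 - 16\right) = 20 - 224 = -204$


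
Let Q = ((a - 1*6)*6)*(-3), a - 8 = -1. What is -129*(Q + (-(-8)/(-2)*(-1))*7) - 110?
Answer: -1400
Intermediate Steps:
a = 7 (a = 8 - 1 = 7)
Q = -18 (Q = ((7 - 1*6)*6)*(-3) = ((7 - 6)*6)*(-3) = (1*6)*(-3) = 6*(-3) = -18)
-129*(Q + (-(-8)/(-2)*(-1))*7) - 110 = -129*(-18 + (-(-8)/(-2)*(-1))*7) - 110 = -129*(-18 + (-(-8)*(-1)/2*(-1))*7) - 110 = -129*(-18 + (-4*1*(-1))*7) - 110 = -129*(-18 - 4*(-1)*7) - 110 = -129*(-18 + 4*7) - 110 = -129*(-18 + 28) - 110 = -129*10 - 110 = -1290 - 110 = -1400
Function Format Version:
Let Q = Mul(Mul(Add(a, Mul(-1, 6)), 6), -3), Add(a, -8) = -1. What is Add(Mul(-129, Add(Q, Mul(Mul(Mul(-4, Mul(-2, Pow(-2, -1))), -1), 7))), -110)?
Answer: -1400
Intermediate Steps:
a = 7 (a = Add(8, -1) = 7)
Q = -18 (Q = Mul(Mul(Add(7, Mul(-1, 6)), 6), -3) = Mul(Mul(Add(7, -6), 6), -3) = Mul(Mul(1, 6), -3) = Mul(6, -3) = -18)
Add(Mul(-129, Add(Q, Mul(Mul(Mul(-4, Mul(-2, Pow(-2, -1))), -1), 7))), -110) = Add(Mul(-129, Add(-18, Mul(Mul(Mul(-4, Mul(-2, Pow(-2, -1))), -1), 7))), -110) = Add(Mul(-129, Add(-18, Mul(Mul(Mul(-4, Mul(-2, Rational(-1, 2))), -1), 7))), -110) = Add(Mul(-129, Add(-18, Mul(Mul(Mul(-4, 1), -1), 7))), -110) = Add(Mul(-129, Add(-18, Mul(Mul(-4, -1), 7))), -110) = Add(Mul(-129, Add(-18, Mul(4, 7))), -110) = Add(Mul(-129, Add(-18, 28)), -110) = Add(Mul(-129, 10), -110) = Add(-1290, -110) = -1400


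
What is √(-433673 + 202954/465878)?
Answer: I*√23531323884048330/232939 ≈ 658.54*I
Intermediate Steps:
√(-433673 + 202954/465878) = √(-433673 + 202954*(1/465878)) = √(-433673 + 101477/232939) = √(-101019253470/232939) = I*√23531323884048330/232939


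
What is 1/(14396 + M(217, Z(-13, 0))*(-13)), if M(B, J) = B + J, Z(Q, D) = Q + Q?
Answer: 1/11913 ≈ 8.3942e-5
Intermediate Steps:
Z(Q, D) = 2*Q
1/(14396 + M(217, Z(-13, 0))*(-13)) = 1/(14396 + (217 + 2*(-13))*(-13)) = 1/(14396 + (217 - 26)*(-13)) = 1/(14396 + 191*(-13)) = 1/(14396 - 2483) = 1/11913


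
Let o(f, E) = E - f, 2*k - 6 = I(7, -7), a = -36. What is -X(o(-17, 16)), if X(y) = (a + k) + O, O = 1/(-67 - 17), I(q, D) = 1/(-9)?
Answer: 8333/252 ≈ 33.067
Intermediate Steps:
I(q, D) = -⅑
O = -1/84 (O = 1/(-84) = -1/84 ≈ -0.011905)
k = 53/18 (k = 3 + (½)*(-⅑) = 3 - 1/18 = 53/18 ≈ 2.9444)
X(y) = -8333/252 (X(y) = (-36 + 53/18) - 1/84 = -595/18 - 1/84 = -8333/252)
-X(o(-17, 16)) = -1*(-8333/252) = 8333/252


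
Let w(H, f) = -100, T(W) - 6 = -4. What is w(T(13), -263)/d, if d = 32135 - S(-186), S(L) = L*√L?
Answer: -3213500/1039093081 + 18600*I*√186/1039093081 ≈ -0.0030926 + 0.00024413*I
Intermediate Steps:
T(W) = 2 (T(W) = 6 - 4 = 2)
S(L) = L^(3/2)
d = 32135 + 186*I*√186 (d = 32135 - (-186)^(3/2) = 32135 - (-186)*I*√186 = 32135 + 186*I*√186 ≈ 32135.0 + 2536.7*I)
w(T(13), -263)/d = -100/(32135 + 186*I*√186)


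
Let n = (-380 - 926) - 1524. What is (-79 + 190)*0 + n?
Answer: -2830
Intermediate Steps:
n = -2830 (n = -1306 - 1524 = -2830)
(-79 + 190)*0 + n = (-79 + 190)*0 - 2830 = 111*0 - 2830 = 0 - 2830 = -2830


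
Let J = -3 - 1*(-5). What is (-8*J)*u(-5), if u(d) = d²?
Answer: -400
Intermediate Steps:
J = 2 (J = -3 + 5 = 2)
(-8*J)*u(-5) = -8*2*(-5)² = -16*25 = -400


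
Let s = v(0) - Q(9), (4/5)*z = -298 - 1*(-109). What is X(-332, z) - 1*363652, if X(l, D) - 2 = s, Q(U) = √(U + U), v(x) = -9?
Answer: -363659 - 3*√2 ≈ -3.6366e+5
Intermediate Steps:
Q(U) = √2*√U (Q(U) = √(2*U) = √2*√U)
z = -945/4 (z = 5*(-298 - 1*(-109))/4 = 5*(-298 + 109)/4 = (5/4)*(-189) = -945/4 ≈ -236.25)
s = -9 - 3*√2 (s = -9 - √2*√9 = -9 - √2*3 = -9 - 3*√2 ≈ -13.243)
X(l, D) = -7 - 3*√2 (X(l, D) = 2 + (-9 - 3*√2) = -7 - 3*√2)
X(-332, z) - 1*363652 = (-7 - 3*√2) - 1*363652 = (-7 - 3*√2) - 363652 = -363659 - 3*√2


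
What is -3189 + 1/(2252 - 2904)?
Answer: -2079229/652 ≈ -3189.0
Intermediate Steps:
-3189 + 1/(2252 - 2904) = -3189 + 1/(-652) = -3189 - 1/652 = -2079229/652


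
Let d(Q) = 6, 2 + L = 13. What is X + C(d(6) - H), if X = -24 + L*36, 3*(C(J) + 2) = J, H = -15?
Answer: 377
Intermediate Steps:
L = 11 (L = -2 + 13 = 11)
C(J) = -2 + J/3
X = 372 (X = -24 + 11*36 = -24 + 396 = 372)
X + C(d(6) - H) = 372 + (-2 + (6 - 1*(-15))/3) = 372 + (-2 + (6 + 15)/3) = 372 + (-2 + (⅓)*21) = 372 + (-2 + 7) = 372 + 5 = 377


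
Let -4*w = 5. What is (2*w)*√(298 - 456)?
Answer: -5*I*√158/2 ≈ -31.424*I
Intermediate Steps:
w = -5/4 (w = -¼*5 = -5/4 ≈ -1.2500)
(2*w)*√(298 - 456) = (2*(-5/4))*√(298 - 456) = -5*I*√158/2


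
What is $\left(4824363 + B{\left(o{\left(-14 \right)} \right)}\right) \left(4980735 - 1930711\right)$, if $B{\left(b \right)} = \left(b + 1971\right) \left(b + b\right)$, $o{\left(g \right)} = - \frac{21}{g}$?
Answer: $14732471451732$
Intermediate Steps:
$B{\left(b \right)} = 2 b \left(1971 + b\right)$ ($B{\left(b \right)} = \left(1971 + b\right) 2 b = 2 b \left(1971 + b\right)$)
$\left(4824363 + B{\left(o{\left(-14 \right)} \right)}\right) \left(4980735 - 1930711\right) = \left(4824363 + 2 \left(- \frac{21}{-14}\right) \left(1971 - \frac{21}{-14}\right)\right) \left(4980735 - 1930711\right) = \left(4824363 + 2 \left(\left(-21\right) \left(- \frac{1}{14}\right)\right) \left(1971 - - \frac{3}{2}\right)\right) 3050024 = \left(4824363 + 2 \cdot \frac{3}{2} \left(1971 + \frac{3}{2}\right)\right) 3050024 = \left(4824363 + 2 \cdot \frac{3}{2} \cdot \frac{3945}{2}\right) 3050024 = \left(4824363 + \frac{11835}{2}\right) 3050024 = \frac{9660561}{2} \cdot 3050024 = 14732471451732$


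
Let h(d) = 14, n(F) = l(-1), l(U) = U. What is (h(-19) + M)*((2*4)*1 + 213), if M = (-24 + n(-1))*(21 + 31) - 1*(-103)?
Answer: -261443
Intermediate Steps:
n(F) = -1
M = -1197 (M = (-24 - 1)*(21 + 31) - 1*(-103) = -25*52 + 103 = -1300 + 103 = -1197)
(h(-19) + M)*((2*4)*1 + 213) = (14 - 1197)*((2*4)*1 + 213) = -1183*(8*1 + 213) = -1183*(8 + 213) = -1183*221 = -261443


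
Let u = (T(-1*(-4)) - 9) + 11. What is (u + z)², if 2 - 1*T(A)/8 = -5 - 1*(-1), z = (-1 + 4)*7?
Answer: 5041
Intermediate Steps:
z = 21 (z = 3*7 = 21)
T(A) = 48 (T(A) = 16 - 8*(-5 - 1*(-1)) = 16 - 8*(-5 + 1) = 16 - 8*(-4) = 16 + 32 = 48)
u = 50 (u = (48 - 9) + 11 = 39 + 11 = 50)
(u + z)² = (50 + 21)² = 71² = 5041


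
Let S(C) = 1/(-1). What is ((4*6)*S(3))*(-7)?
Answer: 168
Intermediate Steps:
S(C) = -1
((4*6)*S(3))*(-7) = ((4*6)*(-1))*(-7) = (24*(-1))*(-7) = -24*(-7) = 168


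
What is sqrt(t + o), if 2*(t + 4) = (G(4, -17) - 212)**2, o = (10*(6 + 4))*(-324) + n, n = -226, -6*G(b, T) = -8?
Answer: I*sqrt(93958)/3 ≈ 102.18*I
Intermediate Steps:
G(b, T) = 4/3 (G(b, T) = -1/6*(-8) = 4/3)
o = -32626 (o = (10*(6 + 4))*(-324) - 226 = (10*10)*(-324) - 226 = 100*(-324) - 226 = -32400 - 226 = -32626)
t = 199676/9 (t = -4 + (4/3 - 212)**2/2 = -4 + (-632/3)**2/2 = -4 + (1/2)*(399424/9) = -4 + 199712/9 = 199676/9 ≈ 22186.)
sqrt(t + o) = sqrt(199676/9 - 32626) = sqrt(-93958/9) = I*sqrt(93958)/3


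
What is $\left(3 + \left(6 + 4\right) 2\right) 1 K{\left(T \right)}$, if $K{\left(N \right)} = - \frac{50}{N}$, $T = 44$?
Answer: $- \frac{575}{22} \approx -26.136$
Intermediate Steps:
$\left(3 + \left(6 + 4\right) 2\right) 1 K{\left(T \right)} = \left(3 + \left(6 + 4\right) 2\right) 1 \left(- \frac{50}{44}\right) = \left(3 + 10 \cdot 2\right) 1 \left(\left(-50\right) \frac{1}{44}\right) = \left(3 + 20\right) 1 \left(- \frac{25}{22}\right) = 23 \cdot 1 \left(- \frac{25}{22}\right) = 23 \left(- \frac{25}{22}\right) = - \frac{575}{22}$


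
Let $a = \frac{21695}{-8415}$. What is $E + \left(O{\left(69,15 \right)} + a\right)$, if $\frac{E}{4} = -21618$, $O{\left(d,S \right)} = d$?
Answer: $- \frac{145420588}{1683} \approx -86406.0$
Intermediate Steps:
$a = - \frac{4339}{1683}$ ($a = 21695 \left(- \frac{1}{8415}\right) = - \frac{4339}{1683} \approx -2.5781$)
$E = -86472$ ($E = 4 \left(-21618\right) = -86472$)
$E + \left(O{\left(69,15 \right)} + a\right) = -86472 + \left(69 - \frac{4339}{1683}\right) = -86472 + \frac{111788}{1683} = - \frac{145420588}{1683}$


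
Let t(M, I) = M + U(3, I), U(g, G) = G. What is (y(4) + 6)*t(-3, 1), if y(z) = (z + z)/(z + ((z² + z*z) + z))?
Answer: -62/5 ≈ -12.400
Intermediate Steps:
t(M, I) = I + M (t(M, I) = M + I = I + M)
y(z) = 2*z/(2*z + 2*z²) (y(z) = (2*z)/(z + ((z² + z²) + z)) = (2*z)/(z + (2*z² + z)) = (2*z)/(z + (z + 2*z²)) = (2*z)/(2*z + 2*z²) = 2*z/(2*z + 2*z²))
(y(4) + 6)*t(-3, 1) = (1/(1 + 4) + 6)*(1 - 3) = (1/5 + 6)*(-2) = (⅕ + 6)*(-2) = (31/5)*(-2) = -62/5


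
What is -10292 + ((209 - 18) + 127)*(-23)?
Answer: -17606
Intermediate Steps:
-10292 + ((209 - 18) + 127)*(-23) = -10292 + (191 + 127)*(-23) = -10292 + 318*(-23) = -10292 - 7314 = -17606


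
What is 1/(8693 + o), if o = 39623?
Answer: 1/48316 ≈ 2.0697e-5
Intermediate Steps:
1/(8693 + o) = 1/(8693 + 39623) = 1/48316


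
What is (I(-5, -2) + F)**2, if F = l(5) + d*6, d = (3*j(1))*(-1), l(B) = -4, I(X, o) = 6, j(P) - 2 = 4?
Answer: 11236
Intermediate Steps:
j(P) = 6 (j(P) = 2 + 4 = 6)
d = -18 (d = (3*6)*(-1) = 18*(-1) = -18)
F = -112 (F = -4 - 18*6 = -4 - 108 = -112)
(I(-5, -2) + F)**2 = (6 - 112)**2 = (-106)**2 = 11236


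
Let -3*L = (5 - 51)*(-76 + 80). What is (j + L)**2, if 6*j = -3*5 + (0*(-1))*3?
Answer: 124609/36 ≈ 3461.4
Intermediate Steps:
L = 184/3 (L = -(5 - 51)*(-76 + 80)/3 = -(-46)*4/3 = -1/3*(-184) = 184/3 ≈ 61.333)
j = -5/2 (j = (-3*5 + (0*(-1))*3)/6 = (-15 + 0*3)/6 = (-15 + 0)/6 = (1/6)*(-15) = -5/2 ≈ -2.5000)
(j + L)**2 = (-5/2 + 184/3)**2 = (353/6)**2 = 124609/36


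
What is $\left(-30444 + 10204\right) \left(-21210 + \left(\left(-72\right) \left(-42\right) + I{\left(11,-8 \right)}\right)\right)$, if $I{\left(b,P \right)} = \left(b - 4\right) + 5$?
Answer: $367841760$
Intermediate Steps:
$I{\left(b,P \right)} = 1 + b$ ($I{\left(b,P \right)} = \left(-4 + b\right) + 5 = 1 + b$)
$\left(-30444 + 10204\right) \left(-21210 + \left(\left(-72\right) \left(-42\right) + I{\left(11,-8 \right)}\right)\right) = \left(-30444 + 10204\right) \left(-21210 + \left(\left(-72\right) \left(-42\right) + \left(1 + 11\right)\right)\right) = - 20240 \left(-21210 + \left(3024 + 12\right)\right) = - 20240 \left(-21210 + 3036\right) = \left(-20240\right) \left(-18174\right) = 367841760$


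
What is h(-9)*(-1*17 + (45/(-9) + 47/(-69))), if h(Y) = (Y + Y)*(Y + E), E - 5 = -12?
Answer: -150240/23 ≈ -6532.2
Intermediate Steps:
E = -7 (E = 5 - 12 = -7)
h(Y) = 2*Y*(-7 + Y) (h(Y) = (Y + Y)*(Y - 7) = (2*Y)*(-7 + Y) = 2*Y*(-7 + Y))
h(-9)*(-1*17 + (45/(-9) + 47/(-69))) = (2*(-9)*(-7 - 9))*(-1*17 + (45/(-9) + 47/(-69))) = (2*(-9)*(-16))*(-17 + (45*(-⅑) + 47*(-1/69))) = 288*(-17 + (-5 - 47/69)) = 288*(-17 - 392/69) = 288*(-1565/69) = -150240/23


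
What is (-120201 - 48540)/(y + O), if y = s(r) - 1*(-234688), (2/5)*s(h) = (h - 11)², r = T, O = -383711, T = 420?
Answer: -112494/179453 ≈ -0.62687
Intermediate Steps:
r = 420
s(h) = 5*(-11 + h)²/2 (s(h) = 5*(h - 11)²/2 = 5*(-11 + h)²/2)
y = 1305781/2 (y = 5*(-11 + 420)²/2 - 1*(-234688) = (5/2)*409² + 234688 = (5/2)*167281 + 234688 = 836405/2 + 234688 = 1305781/2 ≈ 6.5289e+5)
(-120201 - 48540)/(y + O) = (-120201 - 48540)/(1305781/2 - 383711) = -168741/538359/2 = -168741*2/538359 = -112494/179453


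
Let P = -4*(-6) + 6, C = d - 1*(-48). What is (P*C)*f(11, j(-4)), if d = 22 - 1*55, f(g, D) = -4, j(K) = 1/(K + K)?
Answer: -1800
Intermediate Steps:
j(K) = 1/(2*K)
d = -33 (d = 22 - 55 = -33)
C = 15 (C = -33 - 1*(-48) = -33 + 48 = 15)
P = 30 (P = 24 + 6 = 30)
(P*C)*f(11, j(-4)) = (30*15)*(-4) = 450*(-4) = -1800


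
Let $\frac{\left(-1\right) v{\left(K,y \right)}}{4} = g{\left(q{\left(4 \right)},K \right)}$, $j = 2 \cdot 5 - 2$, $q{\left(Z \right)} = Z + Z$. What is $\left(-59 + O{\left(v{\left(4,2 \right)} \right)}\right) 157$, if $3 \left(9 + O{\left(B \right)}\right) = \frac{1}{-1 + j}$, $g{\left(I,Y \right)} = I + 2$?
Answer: $- \frac{224039}{21} \approx -10669.0$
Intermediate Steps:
$q{\left(Z \right)} = 2 Z$
$g{\left(I,Y \right)} = 2 + I$
$j = 8$ ($j = 10 - 2 = 8$)
$v{\left(K,y \right)} = -40$ ($v{\left(K,y \right)} = - 4 \left(2 + 2 \cdot 4\right) = - 4 \left(2 + 8\right) = \left(-4\right) 10 = -40$)
$O{\left(B \right)} = - \frac{188}{21}$ ($O{\left(B \right)} = -9 + \frac{1}{3 \left(-1 + 8\right)} = -9 + \frac{1}{3 \cdot 7} = -9 + \frac{1}{3} \cdot \frac{1}{7} = -9 + \frac{1}{21} = - \frac{188}{21}$)
$\left(-59 + O{\left(v{\left(4,2 \right)} \right)}\right) 157 = \left(-59 - \frac{188}{21}\right) 157 = \left(- \frac{1427}{21}\right) 157 = - \frac{224039}{21}$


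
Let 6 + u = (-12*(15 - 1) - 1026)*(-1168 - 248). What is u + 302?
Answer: 1691000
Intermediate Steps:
u = 1690698 (u = -6 + (-12*(15 - 1) - 1026)*(-1168 - 248) = -6 + (-12*14 - 1026)*(-1416) = -6 + (-168 - 1026)*(-1416) = -6 - 1194*(-1416) = -6 + 1690704 = 1690698)
u + 302 = 1690698 + 302 = 1691000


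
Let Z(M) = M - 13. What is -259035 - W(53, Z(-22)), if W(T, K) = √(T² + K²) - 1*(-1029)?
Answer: -260064 - √4034 ≈ -2.6013e+5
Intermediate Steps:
Z(M) = -13 + M
W(T, K) = 1029 + √(K² + T²) (W(T, K) = √(K² + T²) + 1029 = 1029 + √(K² + T²))
-259035 - W(53, Z(-22)) = -259035 - (1029 + √((-13 - 22)² + 53²)) = -259035 - (1029 + √((-35)² + 2809)) = -259035 - (1029 + √(1225 + 2809)) = -259035 - (1029 + √4034) = -259035 + (-1029 - √4034) = -260064 - √4034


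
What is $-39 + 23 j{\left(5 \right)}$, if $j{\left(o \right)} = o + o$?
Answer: $191$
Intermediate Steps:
$j{\left(o \right)} = 2 o$
$-39 + 23 j{\left(5 \right)} = -39 + 23 \cdot 2 \cdot 5 = -39 + 23 \cdot 10 = -39 + 230 = 191$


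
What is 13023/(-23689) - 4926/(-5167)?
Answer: 49402173/122401063 ≈ 0.40361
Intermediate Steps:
13023/(-23689) - 4926/(-5167) = 13023*(-1/23689) - 4926*(-1/5167) = -13023/23689 + 4926/5167 = 49402173/122401063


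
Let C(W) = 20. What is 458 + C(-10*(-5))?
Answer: 478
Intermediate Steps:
458 + C(-10*(-5)) = 458 + 20 = 478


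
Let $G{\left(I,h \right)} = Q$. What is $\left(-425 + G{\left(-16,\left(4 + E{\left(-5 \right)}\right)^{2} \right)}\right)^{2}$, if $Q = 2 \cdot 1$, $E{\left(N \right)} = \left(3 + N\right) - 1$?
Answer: $178929$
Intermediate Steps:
$E{\left(N \right)} = 2 + N$
$Q = 2$
$G{\left(I,h \right)} = 2$
$\left(-425 + G{\left(-16,\left(4 + E{\left(-5 \right)}\right)^{2} \right)}\right)^{2} = \left(-425 + 2\right)^{2} = \left(-423\right)^{2} = 178929$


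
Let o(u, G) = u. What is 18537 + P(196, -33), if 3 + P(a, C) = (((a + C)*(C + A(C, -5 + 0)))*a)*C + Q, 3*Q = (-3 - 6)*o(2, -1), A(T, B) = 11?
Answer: 23212776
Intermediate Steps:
Q = -6 (Q = ((-3 - 6)*2)/3 = (-9*2)/3 = (⅓)*(-18) = -6)
P(a, C) = -9 + C*a*(11 + C)*(C + a) (P(a, C) = -3 + ((((a + C)*(C + 11))*a)*C - 6) = -3 + ((((C + a)*(11 + C))*a)*C - 6) = -3 + ((((11 + C)*(C + a))*a)*C - 6) = -3 + ((a*(11 + C)*(C + a))*C - 6) = -3 + (C*a*(11 + C)*(C + a) - 6) = -3 + (-6 + C*a*(11 + C)*(C + a)) = -9 + C*a*(11 + C)*(C + a))
18537 + P(196, -33) = 18537 + (-9 + 196*(-33)³ + (-33)²*196² + 11*(-33)*196² + 11*196*(-33)²) = 18537 + (-9 + 196*(-35937) + 1089*38416 + 11*(-33)*38416 + 11*196*1089) = 18537 + (-9 - 7043652 + 41835024 - 13945008 + 2347884) = 18537 + 23194239 = 23212776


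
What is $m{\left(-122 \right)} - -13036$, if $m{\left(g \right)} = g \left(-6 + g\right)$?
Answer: $28652$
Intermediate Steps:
$m{\left(-122 \right)} - -13036 = - 122 \left(-6 - 122\right) - -13036 = \left(-122\right) \left(-128\right) + 13036 = 15616 + 13036 = 28652$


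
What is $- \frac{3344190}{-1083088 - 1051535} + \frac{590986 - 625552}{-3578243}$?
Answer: $\frac{4013369945596}{2546066602463} \approx 1.5763$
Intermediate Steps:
$- \frac{3344190}{-1083088 - 1051535} + \frac{590986 - 625552}{-3578243} = - \frac{3344190}{-1083088 - 1051535} - - \frac{34566}{3578243} = - \frac{3344190}{-2134623} + \frac{34566}{3578243} = \left(-3344190\right) \left(- \frac{1}{2134623}\right) + \frac{34566}{3578243} = \frac{1114730}{711541} + \frac{34566}{3578243} = \frac{4013369945596}{2546066602463}$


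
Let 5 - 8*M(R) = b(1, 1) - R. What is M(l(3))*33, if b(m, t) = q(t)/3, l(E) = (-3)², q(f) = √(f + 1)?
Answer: 231/4 - 11*√2/8 ≈ 55.805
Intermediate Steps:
q(f) = √(1 + f)
l(E) = 9
b(m, t) = √(1 + t)/3
M(R) = 5/8 - √2/24 + R/8 (M(R) = 5/8 - (√(1 + 1)/3 - R)/8 = 5/8 - (√2/3 - R)/8 = 5/8 - (-R + √2/3)/8 = 5/8 + (-√2/24 + R/8) = 5/8 - √2/24 + R/8)
M(l(3))*33 = (5/8 - √2/24 + (⅛)*9)*33 = (5/8 - √2/24 + 9/8)*33 = (7/4 - √2/24)*33 = 231/4 - 11*√2/8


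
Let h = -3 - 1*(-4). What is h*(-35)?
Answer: -35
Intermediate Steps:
h = 1 (h = -3 + 4 = 1)
h*(-35) = 1*(-35) = -35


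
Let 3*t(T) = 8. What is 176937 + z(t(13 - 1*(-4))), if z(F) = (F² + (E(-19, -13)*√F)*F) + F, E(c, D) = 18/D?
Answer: 1592521/9 - 32*√6/13 ≈ 1.7694e+5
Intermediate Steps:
t(T) = 8/3 (t(T) = (⅓)*8 = 8/3)
z(F) = F + F² - 18*F^(3/2)/13 (z(F) = (F² + ((18/(-13))*√F)*F) + F = (F² + ((18*(-1/13))*√F)*F) + F = (F² + (-18*√F/13)*F) + F = (F² - 18*F^(3/2)/13) + F = F + F² - 18*F^(3/2)/13)
176937 + z(t(13 - 1*(-4))) = 176937 + (8/3 + (8/3)² - 32*√6/13) = 176937 + (8/3 + 64/9 - 32*√6/13) = 176937 + (88/9 - 32*√6/13) = 1592521/9 - 32*√6/13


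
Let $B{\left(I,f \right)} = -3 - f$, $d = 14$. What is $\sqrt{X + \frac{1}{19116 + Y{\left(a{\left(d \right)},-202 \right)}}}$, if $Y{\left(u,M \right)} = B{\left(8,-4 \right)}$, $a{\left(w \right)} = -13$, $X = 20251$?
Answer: $\frac{8 \sqrt{115639440329}}{19117} \approx 142.31$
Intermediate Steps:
$Y{\left(u,M \right)} = 1$ ($Y{\left(u,M \right)} = -3 - -4 = -3 + 4 = 1$)
$\sqrt{X + \frac{1}{19116 + Y{\left(a{\left(d \right)},-202 \right)}}} = \sqrt{20251 + \frac{1}{19116 + 1}} = \sqrt{20251 + \frac{1}{19117}} = \sqrt{\frac{387138368}{19117}} = \frac{8 \sqrt{115639440329}}{19117}$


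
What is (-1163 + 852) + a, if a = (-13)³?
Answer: -2508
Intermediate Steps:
a = -2197
(-1163 + 852) + a = (-1163 + 852) - 2197 = -311 - 2197 = -2508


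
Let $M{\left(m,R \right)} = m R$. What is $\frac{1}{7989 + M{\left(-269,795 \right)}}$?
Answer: $- \frac{1}{205866} \approx -4.8575 \cdot 10^{-6}$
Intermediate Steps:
$M{\left(m,R \right)} = R m$
$\frac{1}{7989 + M{\left(-269,795 \right)}} = \frac{1}{7989 + 795 \left(-269\right)} = \frac{1}{7989 - 213855} = \frac{1}{-205866} = - \frac{1}{205866}$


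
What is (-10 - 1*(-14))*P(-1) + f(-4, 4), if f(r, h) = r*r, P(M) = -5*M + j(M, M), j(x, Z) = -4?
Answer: 20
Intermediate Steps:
P(M) = -4 - 5*M (P(M) = -5*M - 4 = -4 - 5*M)
f(r, h) = r²
(-10 - 1*(-14))*P(-1) + f(-4, 4) = (-10 - 1*(-14))*(-4 - 5*(-1)) + (-4)² = (-10 + 14)*(-4 + 5) + 16 = 4*1 + 16 = 4 + 16 = 20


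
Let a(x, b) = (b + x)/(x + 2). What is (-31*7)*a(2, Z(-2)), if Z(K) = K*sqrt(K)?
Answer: -217/2 + 217*I*sqrt(2)/2 ≈ -108.5 + 153.44*I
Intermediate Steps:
Z(K) = K**(3/2)
a(x, b) = (b + x)/(2 + x)
(-31*7)*a(2, Z(-2)) = (-31*7)*(((-2)**(3/2) + 2)/(2 + 2)) = -217*(-2*I*sqrt(2) + 2)/4 = -217*(2 - 2*I*sqrt(2))/4 = -217*(1/2 - I*sqrt(2)/2) = -217/2 + 217*I*sqrt(2)/2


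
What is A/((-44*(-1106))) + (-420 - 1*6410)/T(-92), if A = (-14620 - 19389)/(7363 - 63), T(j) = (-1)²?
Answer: -2426338410009/355247200 ≈ -6830.0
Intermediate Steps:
T(j) = 1
A = -34009/7300 ≈ -4.6588
A/((-44*(-1106))) + (-420 - 1*6410)/T(-92) = -34009/(7300*((-44*(-1106)))) + (-420 - 1*6410)/1 = -34009/7300/48664 + (-420 - 6410)*1 = -34009/7300*1/48664 - 6830*1 = -34009/355247200 - 6830 = -2426338410009/355247200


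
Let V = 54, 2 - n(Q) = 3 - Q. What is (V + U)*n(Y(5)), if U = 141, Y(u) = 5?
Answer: 780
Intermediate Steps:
n(Q) = -1 + Q (n(Q) = 2 - (3 - Q) = 2 + (-3 + Q) = -1 + Q)
(V + U)*n(Y(5)) = (54 + 141)*(-1 + 5) = 195*4 = 780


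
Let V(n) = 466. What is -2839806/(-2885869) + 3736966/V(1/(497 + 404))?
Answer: 5392858841525/672407477 ≈ 8020.2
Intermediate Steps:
-2839806/(-2885869) + 3736966/V(1/(497 + 404)) = -2839806/(-2885869) + 3736966/466 = -2839806*(-1/2885869) + 3736966*(1/466) = 2839806/2885869 + 1868483/233 = 5392858841525/672407477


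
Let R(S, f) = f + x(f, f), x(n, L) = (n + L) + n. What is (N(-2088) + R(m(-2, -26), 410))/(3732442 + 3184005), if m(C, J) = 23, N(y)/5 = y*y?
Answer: 21800360/6916447 ≈ 3.1520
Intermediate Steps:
x(n, L) = L + 2*n (x(n, L) = (L + n) + n = L + 2*n)
N(y) = 5*y² (N(y) = 5*(y*y) = 5*y²)
R(S, f) = 4*f (R(S, f) = f + (f + 2*f) = f + 3*f = 4*f)
(N(-2088) + R(m(-2, -26), 410))/(3732442 + 3184005) = (5*(-2088)² + 4*410)/(3732442 + 3184005) = (5*4359744 + 1640)/6916447 = (21798720 + 1640)*(1/6916447) = 21800360*(1/6916447) = 21800360/6916447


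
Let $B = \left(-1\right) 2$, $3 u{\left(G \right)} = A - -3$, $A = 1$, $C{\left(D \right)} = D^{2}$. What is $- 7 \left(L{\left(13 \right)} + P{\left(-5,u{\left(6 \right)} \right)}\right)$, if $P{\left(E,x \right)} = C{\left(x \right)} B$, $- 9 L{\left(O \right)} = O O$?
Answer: $\frac{469}{3} \approx 156.33$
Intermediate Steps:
$u{\left(G \right)} = \frac{4}{3}$ ($u{\left(G \right)} = \frac{1 - -3}{3} = \frac{1 + 3}{3} = \frac{1}{3} \cdot 4 = \frac{4}{3}$)
$L{\left(O \right)} = - \frac{O^{2}}{9}$ ($L{\left(O \right)} = - \frac{O O}{9} = - \frac{O^{2}}{9}$)
$B = -2$
$P{\left(E,x \right)} = - 2 x^{2}$ ($P{\left(E,x \right)} = x^{2} \left(-2\right) = - 2 x^{2}$)
$- 7 \left(L{\left(13 \right)} + P{\left(-5,u{\left(6 \right)} \right)}\right) = - 7 \left(- \frac{13^{2}}{9} - 2 \left(\frac{4}{3}\right)^{2}\right) = - 7 \left(\left(- \frac{1}{9}\right) 169 - \frac{32}{9}\right) = - 7 \left(- \frac{169}{9} - \frac{32}{9}\right) = \left(-7\right) \left(- \frac{67}{3}\right) = \frac{469}{3}$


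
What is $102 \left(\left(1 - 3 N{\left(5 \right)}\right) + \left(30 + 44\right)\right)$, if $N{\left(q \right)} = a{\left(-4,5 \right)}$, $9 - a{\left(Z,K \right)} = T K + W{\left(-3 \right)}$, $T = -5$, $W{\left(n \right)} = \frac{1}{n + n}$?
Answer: $-2805$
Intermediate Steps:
$W{\left(n \right)} = \frac{1}{2 n}$
$a{\left(Z,K \right)} = \frac{55}{6} + 5 K$ ($a{\left(Z,K \right)} = 9 - \left(- 5 K + \frac{1}{2 \left(-3\right)}\right) = 9 - \left(- 5 K + \frac{1}{2} \left(- \frac{1}{3}\right)\right) = 9 - \left(- 5 K - \frac{1}{6}\right) = 9 - \left(- \frac{1}{6} - 5 K\right) = 9 + \left(\frac{1}{6} + 5 K\right) = \frac{55}{6} + 5 K$)
$N{\left(q \right)} = \frac{205}{6}$ ($N{\left(q \right)} = \frac{55}{6} + 5 \cdot 5 = \frac{55}{6} + 25 = \frac{205}{6}$)
$102 \left(\left(1 - 3 N{\left(5 \right)}\right) + \left(30 + 44\right)\right) = 102 \left(\left(1 - \frac{205}{2}\right) + \left(30 + 44\right)\right) = 102 \left(\left(1 - \frac{205}{2}\right) + 74\right) = 102 \left(- \frac{203}{2} + 74\right) = 102 \left(- \frac{55}{2}\right) = -2805$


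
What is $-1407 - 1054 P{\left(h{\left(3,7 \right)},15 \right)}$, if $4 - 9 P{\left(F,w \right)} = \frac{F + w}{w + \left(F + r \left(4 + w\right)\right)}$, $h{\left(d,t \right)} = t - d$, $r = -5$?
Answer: $- \frac{34285}{18} \approx -1904.7$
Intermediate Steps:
$P{\left(F,w \right)} = \frac{4}{9} - \frac{F + w}{9 \left(-20 + F - 4 w\right)}$ ($P{\left(F,w \right)} = \frac{4}{9} - \frac{\left(F + w\right) \frac{1}{w + \left(F - 5 \left(4 + w\right)\right)}}{9} = \frac{4}{9} - \frac{\left(F + w\right) \frac{1}{w - \left(20 - F + 5 w\right)}}{9} = \frac{4}{9} - \frac{\left(F + w\right) \frac{1}{-20 + F - 4 w}}{9} = \frac{4}{9} - \frac{\frac{1}{-20 + F - 4 w} \left(F + w\right)}{9} = \frac{4}{9} - \frac{F + w}{9 \left(-20 + F - 4 w\right)}$)
$-1407 - 1054 P{\left(h{\left(3,7 \right)},15 \right)} = -1407 - 1054 \frac{80 - 3 \left(7 - 3\right) + 17 \cdot 15}{9 \left(20 - \left(7 - 3\right) + 4 \cdot 15\right)} = -1407 - 1054 \frac{80 - 3 \left(7 - 3\right) + 255}{9 \left(20 - \left(7 - 3\right) + 60\right)} = -1407 - 1054 \frac{80 - 12 + 255}{9 \left(20 - 4 + 60\right)} = -1407 - 1054 \cdot \frac{1}{9} \cdot \frac{1}{76} \cdot 323 = -1407 - \frac{8959}{18} = - \frac{34285}{18}$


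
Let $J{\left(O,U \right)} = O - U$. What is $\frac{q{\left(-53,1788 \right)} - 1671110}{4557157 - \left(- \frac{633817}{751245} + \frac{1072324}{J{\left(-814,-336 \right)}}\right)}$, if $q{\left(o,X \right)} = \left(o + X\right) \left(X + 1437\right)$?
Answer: $\frac{704592185922075}{818629337605088} \approx 0.8607$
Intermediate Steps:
$q{\left(o,X \right)} = \left(1437 + X\right) \left(X + o\right)$ ($q{\left(o,X \right)} = \left(X + o\right) \left(1437 + X\right) = \left(1437 + X\right) \left(X + o\right)$)
$\frac{q{\left(-53,1788 \right)} - 1671110}{4557157 - \left(- \frac{633817}{751245} + \frac{1072324}{J{\left(-814,-336 \right)}}\right)} = \frac{\left(1788^{2} + 1437 \cdot 1788 + 1437 \left(-53\right) + 1788 \left(-53\right)\right) - 1671110}{4557157 - \left(- \frac{633817}{751245} + \frac{1072324}{-814 - -336}\right)} = \frac{\left(3196944 + 2569356 - 76161 - 94764\right) - 1671110}{4557157 - \left(- \frac{633817}{751245} + \frac{1072324}{-814 + 336}\right)} = \frac{5595375 - 1671110}{4557157 - \left(- \frac{633817}{751245} + \frac{1072324}{-478}\right)} = \frac{3924265}{4557157 + \left(\left(-1072324\right) \left(- \frac{1}{478}\right) + \frac{633817}{751245}\right)} = \frac{3924265}{4557157 + \left(\frac{536162}{239} + \frac{633817}{751245}\right)} = \frac{3924265}{4557157 + \frac{402940503953}{179547555}} = \frac{3924265}{\frac{818629337605088}{179547555}} = 3924265 \cdot \frac{179547555}{818629337605088} = \frac{704592185922075}{818629337605088}$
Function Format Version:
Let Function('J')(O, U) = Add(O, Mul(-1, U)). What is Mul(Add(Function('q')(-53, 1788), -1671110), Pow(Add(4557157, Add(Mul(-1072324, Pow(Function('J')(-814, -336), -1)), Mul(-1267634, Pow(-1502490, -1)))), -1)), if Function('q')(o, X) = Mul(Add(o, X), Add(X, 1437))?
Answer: Rational(704592185922075, 818629337605088) ≈ 0.86070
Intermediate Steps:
Function('q')(o, X) = Mul(Add(1437, X), Add(X, o)) (Function('q')(o, X) = Mul(Add(X, o), Add(1437, X)) = Mul(Add(1437, X), Add(X, o)))
Mul(Add(Function('q')(-53, 1788), -1671110), Pow(Add(4557157, Add(Mul(-1072324, Pow(Function('J')(-814, -336), -1)), Mul(-1267634, Pow(-1502490, -1)))), -1)) = Mul(Add(Add(Pow(1788, 2), Mul(1437, 1788), Mul(1437, -53), Mul(1788, -53)), -1671110), Pow(Add(4557157, Add(Mul(-1072324, Pow(Add(-814, Mul(-1, -336)), -1)), Mul(-1267634, Pow(-1502490, -1)))), -1)) = Mul(Add(Add(3196944, 2569356, -76161, -94764), -1671110), Pow(Add(4557157, Add(Mul(-1072324, Pow(Add(-814, 336), -1)), Mul(-1267634, Rational(-1, 1502490)))), -1)) = Mul(Add(5595375, -1671110), Pow(Add(4557157, Add(Mul(-1072324, Pow(-478, -1)), Rational(633817, 751245))), -1)) = Mul(3924265, Pow(Add(4557157, Add(Mul(-1072324, Rational(-1, 478)), Rational(633817, 751245))), -1)) = Mul(3924265, Pow(Add(4557157, Add(Rational(536162, 239), Rational(633817, 751245))), -1)) = Mul(3924265, Pow(Add(4557157, Rational(402940503953, 179547555)), -1)) = Mul(3924265, Pow(Rational(818629337605088, 179547555), -1)) = Mul(3924265, Rational(179547555, 818629337605088)) = Rational(704592185922075, 818629337605088)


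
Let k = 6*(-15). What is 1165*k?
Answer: -104850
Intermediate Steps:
k = -90
1165*k = 1165*(-90) = -104850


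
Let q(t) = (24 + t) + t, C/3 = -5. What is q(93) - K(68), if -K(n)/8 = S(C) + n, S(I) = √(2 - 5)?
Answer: 754 + 8*I*√3 ≈ 754.0 + 13.856*I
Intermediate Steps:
C = -15 (C = 3*(-5) = -15)
S(I) = I*√3 (S(I) = √(-3) = I*√3)
q(t) = 24 + 2*t
K(n) = -8*n - 8*I*√3 (K(n) = -8*(I*√3 + n) = -8*(n + I*√3) = -8*n - 8*I*√3)
q(93) - K(68) = (24 + 2*93) - (-8*68 - 8*I*√3) = (24 + 186) - (-544 - 8*I*√3) = 210 + (544 + 8*I*√3) = 754 + 8*I*√3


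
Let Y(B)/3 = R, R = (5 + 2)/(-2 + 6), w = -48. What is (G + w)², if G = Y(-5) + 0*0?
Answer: 29241/16 ≈ 1827.6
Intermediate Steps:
R = 7/4 ≈ 1.7500
Y(B) = 21/4 (Y(B) = 3*(7/4) = 21/4)
G = 21/4 (G = 21/4 + 0*0 = 21/4 + 0 = 21/4 ≈ 5.2500)
(G + w)² = (21/4 - 48)² = (-171/4)² = 29241/16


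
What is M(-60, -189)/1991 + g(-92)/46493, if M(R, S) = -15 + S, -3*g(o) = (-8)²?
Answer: -28581140/277702689 ≈ -0.10292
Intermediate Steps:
g(o) = -64/3 (g(o) = -⅓*(-8)² = -⅓*64 = -64/3)
M(-60, -189)/1991 + g(-92)/46493 = (-15 - 189)/1991 - 64/3/46493 = -204*1/1991 - 64/3*1/46493 = -204/1991 - 64/139479 = -28581140/277702689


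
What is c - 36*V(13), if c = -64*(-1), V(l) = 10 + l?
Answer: -764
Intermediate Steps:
c = 64
c - 36*V(13) = 64 - 36*(10 + 13) = 64 - 36*23 = 64 - 828 = -764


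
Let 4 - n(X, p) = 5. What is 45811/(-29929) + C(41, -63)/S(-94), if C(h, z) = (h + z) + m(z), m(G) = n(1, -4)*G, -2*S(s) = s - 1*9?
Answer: -2264355/3082687 ≈ -0.73454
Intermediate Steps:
n(X, p) = -1 (n(X, p) = 4 - 1*5 = 4 - 5 = -1)
S(s) = 9/2 - s/2 (S(s) = -(s - 1*9)/2 = -(s - 9)/2 = -(-9 + s)/2 = 9/2 - s/2)
m(G) = -G
C(h, z) = h (C(h, z) = (h + z) - z = h)
45811/(-29929) + C(41, -63)/S(-94) = 45811/(-29929) + 41/(9/2 - ½*(-94)) = 45811*(-1/29929) + 41/(9/2 + 47) = -45811/29929 + 41/(103/2) = -45811/29929 + 41*(2/103) = -45811/29929 + 82/103 = -2264355/3082687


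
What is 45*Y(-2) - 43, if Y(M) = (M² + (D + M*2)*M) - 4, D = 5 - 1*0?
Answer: -133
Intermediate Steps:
D = 5 (D = 5 + 0 = 5)
Y(M) = -4 + M² + M*(5 + 2*M) (Y(M) = (M² + (5 + M*2)*M) - 4 = (M² + (5 + 2*M)*M) - 4 = (M² + M*(5 + 2*M)) - 4 = -4 + M² + M*(5 + 2*M))
45*Y(-2) - 43 = 45*(-4 + 3*(-2)² + 5*(-2)) - 43 = 45*(-4 + 3*4 - 10) - 43 = 45*(-4 + 12 - 10) - 43 = 45*(-2) - 43 = -90 - 43 = -133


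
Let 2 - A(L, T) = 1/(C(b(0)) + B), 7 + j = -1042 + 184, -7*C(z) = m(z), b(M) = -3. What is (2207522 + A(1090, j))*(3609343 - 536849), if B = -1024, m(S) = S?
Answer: 48597359435900698/7165 ≈ 6.7826e+12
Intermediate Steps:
C(z) = -z/7
j = -865 (j = -7 + (-1042 + 184) = -7 - 858 = -865)
A(L, T) = 14337/7165 (A(L, T) = 2 - 1/(-1/7*(-3) - 1024) = 2 - 1/(3/7 - 1024) = 2 - 1/(-7165/7) = 2 - 1*(-7/7165) = 2 + 7/7165 = 14337/7165)
(2207522 + A(1090, j))*(3609343 - 536849) = (2207522 + 14337/7165)*(3609343 - 536849) = (15816909467/7165)*3072494 = 48597359435900698/7165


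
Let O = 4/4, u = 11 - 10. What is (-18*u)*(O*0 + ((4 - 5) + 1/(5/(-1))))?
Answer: 108/5 ≈ 21.600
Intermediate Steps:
u = 1
O = 1 (O = 4*(1/4) = 1)
(-18*u)*(O*0 + ((4 - 5) + 1/(5/(-1)))) = (-18*1)*(1*0 + ((4 - 5) + 1/(5/(-1)))) = -18*(0 + (-1 + 1/(5*(-1)))) = -18*(0 + (-1 + 1/(-5))) = -18*(0 + (-1 + 1*(-1/5))) = -18*(0 + (-1 - 1/5)) = -18*(0 - 6/5) = -18*(-6/5) = 108/5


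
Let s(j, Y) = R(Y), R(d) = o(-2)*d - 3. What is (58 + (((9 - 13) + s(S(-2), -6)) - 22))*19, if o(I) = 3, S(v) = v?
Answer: 209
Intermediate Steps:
R(d) = -3 + 3*d (R(d) = 3*d - 3 = -3 + 3*d)
s(j, Y) = -3 + 3*Y
(58 + (((9 - 13) + s(S(-2), -6)) - 22))*19 = (58 + (((9 - 13) + (-3 + 3*(-6))) - 22))*19 = (58 + ((-4 + (-3 - 18)) - 22))*19 = (58 + ((-4 - 21) - 22))*19 = (58 + (-25 - 22))*19 = (58 - 47)*19 = 11*19 = 209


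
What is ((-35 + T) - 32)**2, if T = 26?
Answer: 1681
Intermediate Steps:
((-35 + T) - 32)**2 = ((-35 + 26) - 32)**2 = (-9 - 32)**2 = (-41)**2 = 1681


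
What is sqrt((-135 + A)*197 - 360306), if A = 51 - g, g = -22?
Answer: 2*I*sqrt(93130) ≈ 610.34*I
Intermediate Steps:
A = 73 (A = 51 - 1*(-22) = 51 + 22 = 73)
sqrt((-135 + A)*197 - 360306) = sqrt((-135 + 73)*197 - 360306) = sqrt(-62*197 - 360306) = sqrt(-12214 - 360306) = sqrt(-372520) = 2*I*sqrt(93130)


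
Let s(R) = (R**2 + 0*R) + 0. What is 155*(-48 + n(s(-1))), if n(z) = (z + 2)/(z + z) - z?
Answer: -14725/2 ≈ -7362.5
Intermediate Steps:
s(R) = R**2 (s(R) = (R**2 + 0) + 0 = R**2 + 0 = R**2)
n(z) = -z + (2 + z)/(2*z) (n(z) = (2 + z)/((2*z)) - z = (2 + z)*(1/(2*z)) - z = (2 + z)/(2*z) - z = -z + (2 + z)/(2*z))
155*(-48 + n(s(-1))) = 155*(-48 + (1/2 + 1/((-1)**2) - 1*(-1)**2)) = 155*(-48 + (1/2 + 1/1 - 1*1)) = 155*(-48 + (1/2 + 1 - 1)) = 155*(-48 + 1/2) = 155*(-95/2) = -14725/2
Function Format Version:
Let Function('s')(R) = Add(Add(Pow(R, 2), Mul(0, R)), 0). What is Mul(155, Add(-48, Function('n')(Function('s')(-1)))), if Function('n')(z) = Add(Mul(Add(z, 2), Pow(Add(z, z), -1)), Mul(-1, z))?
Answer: Rational(-14725, 2) ≈ -7362.5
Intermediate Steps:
Function('s')(R) = Pow(R, 2) (Function('s')(R) = Add(Add(Pow(R, 2), 0), 0) = Add(Pow(R, 2), 0) = Pow(R, 2))
Function('n')(z) = Add(Mul(-1, z), Mul(Rational(1, 2), Pow(z, -1), Add(2, z))) (Function('n')(z) = Add(Mul(Add(2, z), Pow(Mul(2, z), -1)), Mul(-1, z)) = Add(Mul(Add(2, z), Mul(Rational(1, 2), Pow(z, -1))), Mul(-1, z)) = Add(Mul(Rational(1, 2), Pow(z, -1), Add(2, z)), Mul(-1, z)) = Add(Mul(-1, z), Mul(Rational(1, 2), Pow(z, -1), Add(2, z))))
Mul(155, Add(-48, Function('n')(Function('s')(-1)))) = Mul(155, Add(-48, Add(Rational(1, 2), Pow(Pow(-1, 2), -1), Mul(-1, Pow(-1, 2))))) = Mul(155, Add(-48, Add(Rational(1, 2), Pow(1, -1), Mul(-1, 1)))) = Mul(155, Add(-48, Add(Rational(1, 2), 1, -1))) = Mul(155, Add(-48, Rational(1, 2))) = Mul(155, Rational(-95, 2)) = Rational(-14725, 2)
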